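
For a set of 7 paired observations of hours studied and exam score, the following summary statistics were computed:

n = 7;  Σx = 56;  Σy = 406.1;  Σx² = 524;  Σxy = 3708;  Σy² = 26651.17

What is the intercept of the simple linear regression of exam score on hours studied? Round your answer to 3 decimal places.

9.677

Sxx = Σx² − (Σx)²/n = 524 − 448 = 76
Sxy = Σxy − (Σx)(Σy)/n = 3708 − 3248.8 = 459.2
b = Sxy/Sxx = 459.2/76 = 6.042105
a = ȳ − b·x̄ = 58.014286 − 6.042105·8 = 9.677444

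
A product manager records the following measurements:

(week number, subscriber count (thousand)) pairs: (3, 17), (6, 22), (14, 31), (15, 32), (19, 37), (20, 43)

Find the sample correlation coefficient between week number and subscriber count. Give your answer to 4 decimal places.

n = 6, Σx = 77, Σy = 182, Σxy = 2660, Σx² = 1227, Σy² = 5976
Sxx = Σx² − (Σx)²/n = 1227 − 988.166667 = 238.833333
Sxy = Σxy − (Σx)(Σy)/n = 2660 − 2335.666667 = 324.333333
Syy = Σy² − (Σy)²/n = 5976 − 5520.666667 = 455.333333
r = Sxy/√(Sxx·Syy) = 324.333333/√(108748.777778) = 324.333333/329.770796 = 0.983511

0.9835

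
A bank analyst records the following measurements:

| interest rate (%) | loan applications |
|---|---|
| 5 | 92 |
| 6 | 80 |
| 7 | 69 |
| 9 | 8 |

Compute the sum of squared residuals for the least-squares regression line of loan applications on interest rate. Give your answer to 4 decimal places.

245.5429

n = 4, Σx = 27, Σy = 249, Σxy = 1495, Σx² = 191, Σy² = 19689
Sxx = Σx² − (Σx)²/n = 191 − 182.25 = 8.75
Sxy = Σxy − (Σx)(Σy)/n = 1495 − 1680.75 = -185.75
Syy = Σy² − (Σy)²/n = 19689 − 15500.25 = 4188.75
b = Sxy/Sxx = -185.75/8.75 = -21.228571
SSE = Syy − b·Sxy = 4188.75 − (-21.228571)·(-185.75) = 245.542857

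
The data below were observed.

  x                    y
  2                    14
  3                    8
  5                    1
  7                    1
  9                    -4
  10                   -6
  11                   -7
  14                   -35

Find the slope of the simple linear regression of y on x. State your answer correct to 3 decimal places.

-3.216

n = 8, Σx = 61, Σy = -28, Σxy = -599, Σx² = 585
Sxx = Σx² − (Σx)²/n = 585 − 465.125 = 119.875
Sxy = Σxy − (Σx)(Σy)/n = -599 − (-213.5) = -385.5
b = Sxy/Sxx = -385.5/119.875 = -3.215850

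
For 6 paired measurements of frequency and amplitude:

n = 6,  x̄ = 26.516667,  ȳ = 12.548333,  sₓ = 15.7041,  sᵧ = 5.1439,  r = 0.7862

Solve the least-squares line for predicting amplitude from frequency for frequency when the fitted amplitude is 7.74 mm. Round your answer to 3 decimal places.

7.845

b = r · sᵧ/sₓ = 0.7862 · 5.1439/15.7041 = 0.257521
a = ȳ − b·x̄ = 12.548333 − 0.257521·26.516667 = 5.719737
Set a + b·x = 7.74: x = (7.74 − 5.719737) / 0.257521 = 7.845046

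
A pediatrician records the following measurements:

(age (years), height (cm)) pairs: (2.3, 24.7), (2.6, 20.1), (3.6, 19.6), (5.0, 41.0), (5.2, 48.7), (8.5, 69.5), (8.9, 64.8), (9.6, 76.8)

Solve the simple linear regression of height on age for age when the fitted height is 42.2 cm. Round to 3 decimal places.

5.262

n = 8, Σx = 45.7, Σy = 365.2, Σxy = 2542.62, Σx² = 320.67
Sxx = Σx² − (Σx)²/n = 320.67 − 261.06125 = 59.60875
Sxy = Σxy − (Σx)(Σy)/n = 2542.62 − 2086.205 = 456.415
b = Sxy/Sxx = 456.415/59.60875 = 7.656846
a = ȳ − b·x̄ = 45.65 − 7.656846·5.7125 = 1.910269
Set a + b·x = 42.2: x = (42.2 − 1.910269) / 7.656846 = 5.261923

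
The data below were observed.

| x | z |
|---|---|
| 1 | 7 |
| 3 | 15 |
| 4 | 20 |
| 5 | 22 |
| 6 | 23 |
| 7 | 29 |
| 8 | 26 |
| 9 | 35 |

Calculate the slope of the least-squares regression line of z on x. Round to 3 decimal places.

n = 8, Σx = 43, Σy = 177, Σxy = 1106, Σx² = 281
Sxx = Σx² − (Σx)²/n = 281 − 231.125 = 49.875
Sxy = Σxy − (Σx)(Σy)/n = 1106 − 951.375 = 154.625
b = Sxy/Sxx = 154.625/49.875 = 3.100251

3.100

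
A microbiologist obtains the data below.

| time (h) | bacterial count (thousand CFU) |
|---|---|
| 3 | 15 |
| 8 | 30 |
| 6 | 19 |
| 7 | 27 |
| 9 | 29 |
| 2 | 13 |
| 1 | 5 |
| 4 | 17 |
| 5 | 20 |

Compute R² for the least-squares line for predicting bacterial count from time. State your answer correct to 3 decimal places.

n = 9, Σx = 45, Σy = 175, Σxy = 1048, Σx² = 285, Σy² = 3939
Sxx = Σx² − (Σx)²/n = 285 − 225 = 60
Sxy = Σxy − (Σx)(Σy)/n = 1048 − 875 = 173
Syy = Σy² − (Σy)²/n = 3939 − 3402.777778 = 536.222222
R² = Sxy²/(Sxx·Syy) = (173)²/(60·536.222222) = 0.930242

0.930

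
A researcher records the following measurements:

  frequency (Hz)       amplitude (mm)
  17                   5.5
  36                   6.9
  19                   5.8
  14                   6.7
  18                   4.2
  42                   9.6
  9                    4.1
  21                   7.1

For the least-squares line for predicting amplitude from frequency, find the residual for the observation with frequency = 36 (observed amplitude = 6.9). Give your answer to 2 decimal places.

-1.13

n = 8, Σx = 176, Σy = 49.9, Σxy = 1210.7, Σx² = 4752
Sxx = Σx² − (Σx)²/n = 4752 − 3872 = 880
Sxy = Σxy − (Σx)(Σy)/n = 1210.7 − 1097.8 = 112.9
b = Sxy/Sxx = 112.9/880 = 0.128295
a = ȳ − b·x̄ = 6.2375 − 0.128295·22 = 3.415
ŷ(36) = 3.415 + 0.128295·36 = 8.033636
residual = y − ŷ = 6.9 − 8.033636 = -1.133636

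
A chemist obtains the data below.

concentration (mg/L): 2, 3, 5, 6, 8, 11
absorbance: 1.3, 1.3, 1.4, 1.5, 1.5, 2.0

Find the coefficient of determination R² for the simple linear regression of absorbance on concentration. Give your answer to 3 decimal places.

0.858

n = 6, Σx = 35, Σy = 9, Σxy = 56.5, Σx² = 259, Σy² = 13.84
Sxx = Σx² − (Σx)²/n = 259 − 204.166667 = 54.833333
Sxy = Σxy − (Σx)(Σy)/n = 56.5 − 52.5 = 4
Syy = Σy² − (Σy)²/n = 13.84 − 13.5 = 0.34
R² = Sxy²/(Sxx·Syy) = (4)²/(54.833333·0.34) = 0.858216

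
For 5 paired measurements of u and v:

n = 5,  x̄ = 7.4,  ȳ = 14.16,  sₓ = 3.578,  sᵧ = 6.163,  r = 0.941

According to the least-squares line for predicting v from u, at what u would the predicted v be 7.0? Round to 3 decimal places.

2.983

b = r · sᵧ/sₓ = 0.941 · 6.163/3.578 = 1.620845
a = ȳ − b·x̄ = 14.16 − 1.620845·7.4 = 2.165748
Set a + b·x = 7.0: x = (7.0 − 2.165748) / 1.620845 = 2.982551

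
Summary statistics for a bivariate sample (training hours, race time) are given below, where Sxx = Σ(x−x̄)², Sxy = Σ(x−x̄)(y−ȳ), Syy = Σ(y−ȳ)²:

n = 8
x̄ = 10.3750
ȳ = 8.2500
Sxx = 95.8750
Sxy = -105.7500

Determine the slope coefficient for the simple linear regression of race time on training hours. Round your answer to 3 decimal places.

b = Sxy/Sxx = -105.75/95.875 = -1.102999

-1.103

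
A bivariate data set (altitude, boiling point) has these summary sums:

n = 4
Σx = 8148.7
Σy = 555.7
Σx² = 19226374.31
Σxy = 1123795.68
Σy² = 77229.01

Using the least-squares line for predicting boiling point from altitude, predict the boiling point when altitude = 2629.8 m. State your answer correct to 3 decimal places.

Sxx = Σx² − (Σx)²/n = 19226374.31 − 16600327.9225 = 2626046.3875
Sxy = Σxy − (Σx)(Σy)/n = 1123795.68 − 1132058.1475 = -8262.4675
b = Sxy/Sxx = -8262.4675/2626046.3875 = -0.003146
a = ȳ − b·x̄ = 138.925 − (-0.003146)·2037.175 = 145.334671
ŷ(2629.8) = a + b·2629.8 = 145.334671 + (-0.003146)·2629.8 = 137.060393

137.060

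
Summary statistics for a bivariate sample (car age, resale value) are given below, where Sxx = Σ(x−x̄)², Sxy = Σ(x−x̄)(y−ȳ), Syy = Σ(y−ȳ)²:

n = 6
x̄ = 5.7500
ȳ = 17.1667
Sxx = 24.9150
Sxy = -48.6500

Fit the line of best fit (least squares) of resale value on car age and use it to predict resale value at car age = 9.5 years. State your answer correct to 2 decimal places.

9.84

b = Sxy/Sxx = -48.65/24.915 = -1.952639
a = ȳ − b·x̄ = 17.1667 − (-1.952639)·5.75 = 28.394374
ŷ(9.5) = a + b·9.5 = 28.394374 + (-1.952639)·9.5 = 9.844304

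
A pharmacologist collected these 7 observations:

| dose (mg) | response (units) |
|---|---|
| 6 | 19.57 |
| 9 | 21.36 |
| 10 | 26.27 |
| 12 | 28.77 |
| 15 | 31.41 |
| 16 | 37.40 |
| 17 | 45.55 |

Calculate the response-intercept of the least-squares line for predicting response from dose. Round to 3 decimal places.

4.560

n = 7, Σx = 85, Σy = 210.33, Σxy = 2761.5, Σx² = 1131
Sxx = Σx² − (Σx)²/n = 1131 − 1032.142857 = 98.857143
Sxy = Σxy − (Σx)(Σy)/n = 2761.5 − 2554.007143 = 207.492857
b = Sxy/Sxx = 207.492857/98.857143 = 2.098916
a = ȳ − b·x̄ = 30.047143 − 2.098916·12.142857 = 4.560303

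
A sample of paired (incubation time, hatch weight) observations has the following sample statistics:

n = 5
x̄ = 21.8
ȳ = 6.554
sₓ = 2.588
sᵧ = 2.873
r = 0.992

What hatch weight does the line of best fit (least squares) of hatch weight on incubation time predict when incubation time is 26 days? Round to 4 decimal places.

11.1792

b = r · sᵧ/sₓ = 0.992 · 2.873/2.588 = 1.101243
a = ȳ − b·x̄ = 6.554 − 1.101243·21.8 = -17.453090
ŷ(26) = a + b·26 = -17.453090 + 1.101243·26 = 11.179219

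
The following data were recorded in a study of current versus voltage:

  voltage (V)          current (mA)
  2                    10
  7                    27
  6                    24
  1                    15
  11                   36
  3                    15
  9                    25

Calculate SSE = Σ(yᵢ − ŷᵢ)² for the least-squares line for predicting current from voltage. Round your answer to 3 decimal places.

57.072

n = 7, Σx = 39, Σy = 152, Σxy = 1034, Σx² = 301, Σy² = 3776
Sxx = Σx² − (Σx)²/n = 301 − 217.285714 = 83.714286
Sxy = Σxy − (Σx)(Σy)/n = 1034 − 846.857143 = 187.142857
Syy = Σy² − (Σy)²/n = 3776 − 3300.571429 = 475.428571
b = Sxy/Sxx = 187.142857/83.714286 = 2.235495
SSE = Syy − b·Sxy = 475.428571 − 2.235495·187.142857 = 57.071672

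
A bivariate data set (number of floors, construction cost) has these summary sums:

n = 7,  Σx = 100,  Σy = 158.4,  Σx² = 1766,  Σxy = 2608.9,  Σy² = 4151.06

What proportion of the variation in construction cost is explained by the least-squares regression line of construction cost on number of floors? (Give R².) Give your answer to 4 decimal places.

Sxx = Σx² − (Σx)²/n = 1766 − 1428.571429 = 337.428571
Sxy = Σxy − (Σx)(Σy)/n = 2608.9 − 2262.857143 = 346.042857
Syy = Σy² − (Σy)²/n = 4151.06 − 3584.365714 = 566.694286
R² = Sxy²/(Sxx·Syy) = (346.042857)²/(337.428571·566.694286) = 0.626223

0.6262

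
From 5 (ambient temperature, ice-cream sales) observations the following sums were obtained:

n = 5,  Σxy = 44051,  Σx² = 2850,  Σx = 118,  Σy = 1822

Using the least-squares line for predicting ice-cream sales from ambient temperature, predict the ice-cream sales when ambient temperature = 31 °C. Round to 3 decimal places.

483.776

Sxx = Σx² − (Σx)²/n = 2850 − 2784.8 = 65.2
Sxy = Σxy − (Σx)(Σy)/n = 44051 − 42999.2 = 1051.8
b = Sxy/Sxx = 1051.8/65.2 = 16.131902
a = ȳ − b·x̄ = 364.4 − 16.131902·23.6 = -16.312883
ŷ(31) = a + b·31 = -16.312883 + 16.131902·31 = 483.776074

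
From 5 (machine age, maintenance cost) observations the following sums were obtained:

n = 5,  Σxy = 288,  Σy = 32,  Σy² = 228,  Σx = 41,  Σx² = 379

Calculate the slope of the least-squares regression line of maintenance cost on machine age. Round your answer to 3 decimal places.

0.598

Sxx = Σx² − (Σx)²/n = 379 − 336.2 = 42.8
Sxy = Σxy − (Σx)(Σy)/n = 288 − 262.4 = 25.6
b = Sxy/Sxx = 25.6/42.8 = 0.598131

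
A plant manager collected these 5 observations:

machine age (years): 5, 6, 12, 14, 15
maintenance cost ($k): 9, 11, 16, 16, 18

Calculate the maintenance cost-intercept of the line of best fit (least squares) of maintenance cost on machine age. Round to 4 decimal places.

n = 5, Σx = 52, Σy = 70, Σxy = 797, Σx² = 626
Sxx = Σx² − (Σx)²/n = 626 − 540.8 = 85.2
Sxy = Σxy − (Σx)(Σy)/n = 797 − 728 = 69
b = Sxy/Sxx = 69/85.2 = 0.809859
a = ȳ − b·x̄ = 14 − 0.809859·10.4 = 5.577465

5.5775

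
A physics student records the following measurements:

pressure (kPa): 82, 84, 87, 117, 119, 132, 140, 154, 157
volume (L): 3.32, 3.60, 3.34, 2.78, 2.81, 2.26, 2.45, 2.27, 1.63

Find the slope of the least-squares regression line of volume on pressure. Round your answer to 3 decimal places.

-0.021

n = 9, Σx = 1072, Σy = 24.46, Σxy = 2771.68, Σx² = 134588
Sxx = Σx² − (Σx)²/n = 134588 − 127687.111111 = 6900.888889
Sxy = Σxy − (Σx)(Σy)/n = 2771.68 − 2913.457778 = -141.777778
b = Sxy/Sxx = -141.777778/6900.888889 = -0.020545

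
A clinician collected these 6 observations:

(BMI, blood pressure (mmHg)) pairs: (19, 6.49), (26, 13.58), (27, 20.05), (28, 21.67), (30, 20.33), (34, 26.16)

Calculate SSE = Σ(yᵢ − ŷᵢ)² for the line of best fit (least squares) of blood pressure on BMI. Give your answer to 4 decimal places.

n = 6, Σx = 164, Σy = 108.28, Σxy = 3123.84, Σx² = 4606, Σy² = 2195.7824
Sxx = Σx² − (Σx)²/n = 4606 − 4482.666667 = 123.333333
Sxy = Σxy − (Σx)(Σy)/n = 3123.84 − 2959.653333 = 164.186667
Syy = Σy² − (Σy)²/n = 2195.7824 − 1954.093067 = 241.689333
b = Sxy/Sxx = 164.186667/123.333333 = 1.331243
SSE = Syy − b·Sxy = 241.689333 − 1.331243·164.186667 = 23.116943

23.1169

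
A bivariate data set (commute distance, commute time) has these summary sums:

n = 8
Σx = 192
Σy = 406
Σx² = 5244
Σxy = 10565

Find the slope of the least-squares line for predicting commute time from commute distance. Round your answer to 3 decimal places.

1.291

Sxx = Σx² − (Σx)²/n = 5244 − 4608 = 636
Sxy = Σxy − (Σx)(Σy)/n = 10565 − 9744 = 821
b = Sxy/Sxx = 821/636 = 1.290881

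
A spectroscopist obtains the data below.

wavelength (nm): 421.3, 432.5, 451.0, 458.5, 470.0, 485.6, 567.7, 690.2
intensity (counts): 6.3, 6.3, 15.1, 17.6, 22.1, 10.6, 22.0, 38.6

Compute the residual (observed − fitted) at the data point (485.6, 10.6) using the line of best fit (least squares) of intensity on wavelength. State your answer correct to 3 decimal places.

-5.502

n = 8, Σx = 3976.8, Σy = 138.6, Σxy = 74924.12, Σx² = 2033539.88
Sxx = Σx² − (Σx)²/n = 2033539.88 − 1976867.28 = 56672.6
Sxy = Σxy − (Σx)(Σy)/n = 74924.12 − 68898.06 = 6026.06
b = Sxy/Sxx = 6026.06/56672.6 = 0.106331
a = ȳ − b·x̄ = 17.325 − 0.106331·497.1 = -35.532191
ŷ(485.6) = -35.532191 + 0.106331·485.6 = 16.102192
residual = y − ŷ = 10.6 − 16.102192 = -5.502192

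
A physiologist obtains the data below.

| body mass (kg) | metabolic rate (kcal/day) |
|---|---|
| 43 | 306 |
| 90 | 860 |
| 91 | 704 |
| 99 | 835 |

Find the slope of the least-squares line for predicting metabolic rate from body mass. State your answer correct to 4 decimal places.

9.6771

n = 4, Σx = 323, Σy = 2705, Σxy = 237287, Σx² = 28031
Sxx = Σx² − (Σx)²/n = 28031 − 26082.25 = 1948.75
Sxy = Σxy − (Σx)(Σy)/n = 237287 − 218428.75 = 18858.25
b = Sxy/Sxx = 18858.25/1948.75 = 9.677101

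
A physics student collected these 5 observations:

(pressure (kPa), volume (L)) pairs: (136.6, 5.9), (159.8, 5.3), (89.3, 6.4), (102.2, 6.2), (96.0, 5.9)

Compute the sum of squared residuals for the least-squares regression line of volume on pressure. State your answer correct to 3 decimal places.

0.162

n = 5, Σx = 583.9, Σy = 29.7, Σxy = 3424.44, Σx² = 71830.93, Σy² = 177.11
Sxx = Σx² − (Σx)²/n = 71830.93 − 68187.842 = 3643.088
Sxy = Σxy − (Σx)(Σy)/n = 3424.44 − 3468.366 = -43.926
Syy = Σy² − (Σy)²/n = 177.11 − 176.418 = 0.692
b = Sxy/Sxx = -43.926/3643.088 = -0.012057
SSE = Syy − b·Sxy = 0.692 − (-0.012057)·(-43.926) = 0.162369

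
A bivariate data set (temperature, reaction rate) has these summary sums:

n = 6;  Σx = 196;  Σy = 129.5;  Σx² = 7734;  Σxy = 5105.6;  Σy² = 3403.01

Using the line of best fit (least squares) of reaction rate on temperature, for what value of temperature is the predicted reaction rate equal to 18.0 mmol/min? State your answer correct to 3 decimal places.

Sxx = Σx² − (Σx)²/n = 7734 − 6402.666667 = 1331.333333
Sxy = Σxy − (Σx)(Σy)/n = 5105.6 − 4230.333333 = 875.266667
b = Sxy/Sxx = 875.266667/1331.333333 = 0.657436
a = ȳ − b·x̄ = 21.583333 − 0.657436·32.666667 = 0.107086
Set a + b·x = 18.0: x = (18.0 − 0.107086) / 0.657436 = 27.216201

27.216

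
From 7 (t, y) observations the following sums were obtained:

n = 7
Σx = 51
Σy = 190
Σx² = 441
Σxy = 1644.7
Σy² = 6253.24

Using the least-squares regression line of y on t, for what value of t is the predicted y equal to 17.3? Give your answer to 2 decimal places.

Sxx = Σx² − (Σx)²/n = 441 − 371.571429 = 69.428571
Sxy = Σxy − (Σx)(Σy)/n = 1644.7 − 1384.285714 = 260.414286
b = Sxy/Sxx = 260.414286/69.428571 = 3.750823
a = ȳ − b·x̄ = 27.142857 − 3.750823·7.285714 = -0.184568
Set a + b·x = 17.3: x = (17.3 − (-0.184568)) / 3.750823 = 4.661528

4.66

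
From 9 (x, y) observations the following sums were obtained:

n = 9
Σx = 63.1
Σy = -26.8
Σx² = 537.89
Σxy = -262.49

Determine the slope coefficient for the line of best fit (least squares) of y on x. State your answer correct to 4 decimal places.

-0.7812

Sxx = Σx² − (Σx)²/n = 537.89 − 442.401111 = 95.488889
Sxy = Σxy − (Σx)(Σy)/n = -262.49 − (-187.897778) = -74.592222
b = Sxy/Sxx = -74.592222/95.488889 = -0.781161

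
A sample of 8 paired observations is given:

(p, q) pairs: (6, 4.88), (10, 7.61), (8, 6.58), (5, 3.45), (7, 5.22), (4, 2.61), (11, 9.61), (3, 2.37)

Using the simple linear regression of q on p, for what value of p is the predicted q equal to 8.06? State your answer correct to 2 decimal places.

n = 8, Σx = 54, Σy = 42.33, Σxy = 335.07, Σx² = 420
Sxx = Σx² − (Σx)²/n = 420 − 364.5 = 55.5
Sxy = Σxy − (Σx)(Σy)/n = 335.07 − 285.7275 = 49.3425
b = Sxy/Sxx = 49.3425/55.5 = 0.889054
a = ȳ − b·x̄ = 5.29125 − 0.889054·6.75 = -0.709865
Set a + b·x = 8.06: x = (8.06 − (-0.709865)) / 0.889054 = 9.864265

9.86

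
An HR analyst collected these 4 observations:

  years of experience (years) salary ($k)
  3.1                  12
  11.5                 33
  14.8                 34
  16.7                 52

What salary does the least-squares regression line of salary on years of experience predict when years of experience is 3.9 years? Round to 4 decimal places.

n = 4, Σx = 46.1, Σy = 131, Σxy = 1788.3, Σx² = 639.79
Sxx = Σx² − (Σx)²/n = 639.79 − 531.3025 = 108.4875
Sxy = Σxy − (Σx)(Σy)/n = 1788.3 − 1509.775 = 278.525
b = Sxy/Sxx = 278.525/108.4875 = 2.567346
a = ȳ − b·x̄ = 32.75 − 2.567346·11.525 = 3.161332
ŷ(3.9) = a + b·3.9 = 3.161332 + 2.567346·3.9 = 13.173983

13.1740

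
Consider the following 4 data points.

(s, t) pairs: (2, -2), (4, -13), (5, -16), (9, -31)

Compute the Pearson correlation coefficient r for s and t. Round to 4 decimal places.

n = 4, Σx = 20, Σy = -62, Σxy = -415, Σx² = 126, Σy² = 1390
Sxx = Σx² − (Σx)²/n = 126 − 100 = 26
Sxy = Σxy − (Σx)(Σy)/n = -415 − (-310) = -105
Syy = Σy² − (Σy)²/n = 1390 − 961 = 429
r = Sxy/√(Sxx·Syy) = -105/√(11154) = -105/105.612499 = -0.994201

-0.9942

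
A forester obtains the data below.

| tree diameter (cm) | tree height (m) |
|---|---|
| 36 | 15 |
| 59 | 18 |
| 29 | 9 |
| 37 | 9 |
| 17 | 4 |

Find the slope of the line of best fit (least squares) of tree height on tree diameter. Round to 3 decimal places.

n = 5, Σx = 178, Σy = 55, Σxy = 2264, Σx² = 7276
Sxx = Σx² − (Σx)²/n = 7276 − 6336.8 = 939.2
Sxy = Σxy − (Σx)(Σy)/n = 2264 − 1958 = 306
b = Sxy/Sxx = 306/939.2 = 0.325809

0.326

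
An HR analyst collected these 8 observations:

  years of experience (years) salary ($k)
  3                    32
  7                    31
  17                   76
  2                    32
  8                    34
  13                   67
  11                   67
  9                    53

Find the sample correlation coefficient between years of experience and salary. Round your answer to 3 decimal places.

0.901

n = 8, Σx = 70, Σy = 392, Σxy = 4026, Σx² = 786, Σy² = 21728
Sxx = Σx² − (Σx)²/n = 786 − 612.5 = 173.5
Sxy = Σxy − (Σx)(Σy)/n = 4026 − 3430 = 596
Syy = Σy² − (Σy)²/n = 21728 − 19208 = 2520
r = Sxy/√(Sxx·Syy) = 596/√(437220) = 596/661.226134 = 0.901356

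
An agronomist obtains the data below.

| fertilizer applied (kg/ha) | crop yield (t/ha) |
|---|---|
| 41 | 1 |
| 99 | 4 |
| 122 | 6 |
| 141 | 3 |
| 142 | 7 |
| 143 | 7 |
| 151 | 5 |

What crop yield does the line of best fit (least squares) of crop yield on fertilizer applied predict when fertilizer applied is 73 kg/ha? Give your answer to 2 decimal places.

n = 7, Σx = 839, Σy = 33, Σxy = 4342, Σx² = 109661
Sxx = Σx² − (Σx)²/n = 109661 − 100560.142857 = 9100.857143
Sxy = Σxy − (Σx)(Σy)/n = 4342 − 3955.285714 = 386.714286
b = Sxy/Sxx = 386.714286/9100.857143 = 0.042492
a = ȳ − b·x̄ = 4.714286 − 0.042492·119.857143 = -0.378693
ŷ(73) = a + b·73 = -0.378693 + 0.042492·73 = 2.723229

2.72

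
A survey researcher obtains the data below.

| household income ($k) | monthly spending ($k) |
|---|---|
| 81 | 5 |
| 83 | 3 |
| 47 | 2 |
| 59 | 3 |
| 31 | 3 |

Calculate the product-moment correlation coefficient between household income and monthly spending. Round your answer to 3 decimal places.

n = 5, Σx = 301, Σy = 16, Σxy = 1018, Σx² = 20101, Σy² = 56
Sxx = Σx² − (Σx)²/n = 20101 − 18120.2 = 1980.8
Sxy = Σxy − (Σx)(Σy)/n = 1018 − 963.2 = 54.8
Syy = Σy² − (Σy)²/n = 56 − 51.2 = 4.8
r = Sxy/√(Sxx·Syy) = 54.8/√(9507.84) = 54.8/97.508154 = 0.562004

0.562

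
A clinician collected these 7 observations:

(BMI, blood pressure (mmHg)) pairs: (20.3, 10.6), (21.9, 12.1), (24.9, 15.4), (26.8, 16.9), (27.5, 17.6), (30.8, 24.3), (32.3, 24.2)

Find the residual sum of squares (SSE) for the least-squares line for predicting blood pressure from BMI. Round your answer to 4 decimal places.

5.2192

n = 7, Σx = 184.5, Σy = 121.1, Σxy = 3330.65, Σx² = 4978.13, Σy² = 2267.43
Sxx = Σx² − (Σx)²/n = 4978.13 − 4862.892857 = 115.237143
Sxy = Σxy − (Σx)(Σy)/n = 3330.65 − 3191.85 = 138.8
Syy = Σy² − (Σy)²/n = 2267.43 − 2095.03 = 172.4
b = Sxy/Sxx = 138.8/115.237143 = 1.204473
SSE = Syy − b·Sxy = 172.4 − 1.204473·138.8 = 5.219180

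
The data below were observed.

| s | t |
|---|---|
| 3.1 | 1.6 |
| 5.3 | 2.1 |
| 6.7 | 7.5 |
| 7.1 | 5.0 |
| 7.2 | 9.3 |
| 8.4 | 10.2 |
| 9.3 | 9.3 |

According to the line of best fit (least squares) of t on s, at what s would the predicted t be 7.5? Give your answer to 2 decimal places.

n = 7, Σx = 47.1, Σy = 45, Σxy = 340.97, Σx² = 341.89
Sxx = Σx² − (Σx)²/n = 341.89 − 316.915714 = 24.974286
Sxy = Σxy − (Σx)(Σy)/n = 340.97 − 302.785714 = 38.184286
b = Sxy/Sxx = 38.184286/24.974286 = 1.528944
a = ȳ − b·x̄ = 6.428571 − 1.528944·6.728571 = -3.859038
Set a + b·x = 7.5: x = (7.5 − (-3.859038)) / 1.528944 = 7.429335

7.43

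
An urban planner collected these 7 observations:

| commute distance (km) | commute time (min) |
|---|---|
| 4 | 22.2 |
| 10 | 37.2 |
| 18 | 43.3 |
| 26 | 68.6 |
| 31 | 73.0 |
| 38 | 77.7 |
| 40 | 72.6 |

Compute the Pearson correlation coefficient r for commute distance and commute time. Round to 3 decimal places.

0.961

n = 7, Σx = 167, Σy = 394.6, Σxy = 11143.4, Σx² = 5121, Σy² = 25094.58
Sxx = Σx² − (Σx)²/n = 5121 − 3984.142857 = 1136.857143
Sxy = Σxy − (Σx)(Σy)/n = 11143.4 − 9414.028571 = 1729.371429
Syy = Σy² − (Σy)²/n = 25094.58 − 22244.165714 = 2850.414286
r = Sxy/√(Sxx·Syy) = 1729.371429/√(3240513.840816) = 1729.371429/1800.142728 = 0.960686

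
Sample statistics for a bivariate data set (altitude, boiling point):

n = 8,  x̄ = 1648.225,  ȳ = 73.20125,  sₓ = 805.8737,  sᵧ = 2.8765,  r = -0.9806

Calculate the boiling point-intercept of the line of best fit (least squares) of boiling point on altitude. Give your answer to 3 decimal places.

78.970

b = r · sᵧ/sₓ = -0.9806 · 2.8765/805.8737 = -0.003500
a = ȳ − b·x̄ = 73.20125 − (-0.003500)·1648.225 = 78.970320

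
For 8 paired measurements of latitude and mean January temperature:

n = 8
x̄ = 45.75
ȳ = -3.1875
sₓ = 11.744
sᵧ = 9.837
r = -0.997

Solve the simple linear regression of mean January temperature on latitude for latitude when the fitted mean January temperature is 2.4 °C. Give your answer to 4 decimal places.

b = r · sᵧ/sₓ = -0.997 · 9.837/11.744 = -0.835106
a = ȳ − b·x̄ = -3.1875 − (-0.835106)·45.75 = 35.018616
Set a + b·x = 2.4: x = (2.4 − 35.018616) / (-0.835106) = 39.059235

39.0592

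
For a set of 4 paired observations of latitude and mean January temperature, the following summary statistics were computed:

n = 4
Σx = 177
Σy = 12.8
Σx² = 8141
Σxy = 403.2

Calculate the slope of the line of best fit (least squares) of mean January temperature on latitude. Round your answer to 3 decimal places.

Sxx = Σx² − (Σx)²/n = 8141 − 7832.25 = 308.75
Sxy = Σxy − (Σx)(Σy)/n = 403.2 − 566.4 = -163.2
b = Sxy/Sxx = -163.2/308.75 = -0.528583

-0.529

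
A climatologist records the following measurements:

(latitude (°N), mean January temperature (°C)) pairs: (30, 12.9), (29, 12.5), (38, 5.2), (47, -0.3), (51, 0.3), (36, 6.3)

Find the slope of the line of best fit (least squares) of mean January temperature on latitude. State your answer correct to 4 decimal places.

n = 6, Σx = 231, Σy = 36.9, Σxy = 1175.1, Σx² = 9291
Sxx = Σx² − (Σx)²/n = 9291 − 8893.5 = 397.5
Sxy = Σxy − (Σx)(Σy)/n = 1175.1 − 1420.65 = -245.55
b = Sxy/Sxx = -245.55/397.5 = -0.617736

-0.6177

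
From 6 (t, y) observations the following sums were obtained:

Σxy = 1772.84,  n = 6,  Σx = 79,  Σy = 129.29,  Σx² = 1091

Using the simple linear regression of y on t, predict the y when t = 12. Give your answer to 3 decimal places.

Sxx = Σx² − (Σx)²/n = 1091 − 1040.166667 = 50.833333
Sxy = Σxy − (Σx)(Σy)/n = 1772.84 − 1702.318333 = 70.521667
b = Sxy/Sxx = 70.521667/50.833333 = 1.387311
a = ȳ − b·x̄ = 21.548333 − 1.387311·13.166667 = 3.282066
ŷ(12) = a + b·12 = 3.282066 + 1.387311·12 = 19.929803

19.930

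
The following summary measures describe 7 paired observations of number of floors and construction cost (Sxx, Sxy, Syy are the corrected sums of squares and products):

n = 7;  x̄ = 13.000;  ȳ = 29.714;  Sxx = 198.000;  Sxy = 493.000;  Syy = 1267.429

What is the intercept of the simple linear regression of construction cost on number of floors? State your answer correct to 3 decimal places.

b = Sxy/Sxx = 493/198 = 2.489899
a = ȳ − b·x̄ = 29.714 − 2.489899·13 = -2.654687

-2.655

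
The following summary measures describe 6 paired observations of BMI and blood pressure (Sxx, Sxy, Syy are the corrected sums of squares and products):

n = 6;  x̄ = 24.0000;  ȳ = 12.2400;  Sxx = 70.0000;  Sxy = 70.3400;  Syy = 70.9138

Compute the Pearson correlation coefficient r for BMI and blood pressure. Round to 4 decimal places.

0.9984

r = Sxy/√(Sxx·Syy) = 70.34/√(4963.966) = 70.34/70.455419 = 0.998362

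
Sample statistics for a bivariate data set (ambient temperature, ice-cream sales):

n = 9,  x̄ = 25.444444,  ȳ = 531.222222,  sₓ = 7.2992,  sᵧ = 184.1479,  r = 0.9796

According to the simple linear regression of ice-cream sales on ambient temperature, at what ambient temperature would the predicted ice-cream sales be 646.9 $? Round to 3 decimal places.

30.125

b = r · sᵧ/sₓ = 0.9796 · 184.1479/7.2992 = 24.713843
a = ȳ − b·x̄ = 531.222222 − 24.713843·25.444444 = -97.607772
Set a + b·x = 646.9: x = (646.9 − (-97.607772)) / 24.713843 = 30.125132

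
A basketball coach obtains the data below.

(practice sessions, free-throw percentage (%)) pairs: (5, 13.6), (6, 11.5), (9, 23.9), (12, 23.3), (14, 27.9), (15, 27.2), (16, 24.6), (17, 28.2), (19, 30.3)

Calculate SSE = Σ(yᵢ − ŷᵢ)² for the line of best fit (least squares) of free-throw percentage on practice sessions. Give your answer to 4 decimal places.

57.7896

n = 9, Σx = 113, Σy = 210.5, Σxy = 2879, Σx² = 1613, Σy² = 5268.05
Sxx = Σx² − (Σx)²/n = 1613 − 1418.777778 = 194.222222
Sxy = Σxy − (Σx)(Σy)/n = 2879 − 2642.944444 = 236.055556
Syy = Σy² − (Σy)²/n = 5268.05 − 4923.361111 = 344.688889
b = Sxy/Sxx = 236.055556/194.222222 = 1.215389
SSE = Syy − b·Sxy = 344.688889 − 1.215389·236.055556 = 57.789559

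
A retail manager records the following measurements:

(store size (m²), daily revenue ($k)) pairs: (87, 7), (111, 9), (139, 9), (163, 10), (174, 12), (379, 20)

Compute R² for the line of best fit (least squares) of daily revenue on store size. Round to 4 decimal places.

0.9809

n = 6, Σx = 1053, Σy = 67, Σxy = 14157, Σx² = 239697, Σy² = 855
Sxx = Σx² − (Σx)²/n = 239697 − 184801.5 = 54895.5
Sxy = Σxy − (Σx)(Σy)/n = 14157 − 11758.5 = 2398.5
Syy = Σy² − (Σy)²/n = 855 − 748.166667 = 106.833333
R² = Sxy²/(Sxx·Syy) = (2398.5)²/(54895.5·106.833333) = 0.980925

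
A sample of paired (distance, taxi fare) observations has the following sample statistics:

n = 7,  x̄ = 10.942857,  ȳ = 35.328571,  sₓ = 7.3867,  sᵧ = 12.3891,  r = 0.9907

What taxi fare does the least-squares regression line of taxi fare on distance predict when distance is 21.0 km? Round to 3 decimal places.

b = r · sᵧ/sₓ = 0.9907 · 12.3891/7.3867 = 1.661619
a = ȳ − b·x̄ = 35.328571 − 1.661619·10.942857 = 17.145711
ŷ(21.0) = a + b·21.0 = 17.145711 + 1.661619·21 = 52.039711

52.040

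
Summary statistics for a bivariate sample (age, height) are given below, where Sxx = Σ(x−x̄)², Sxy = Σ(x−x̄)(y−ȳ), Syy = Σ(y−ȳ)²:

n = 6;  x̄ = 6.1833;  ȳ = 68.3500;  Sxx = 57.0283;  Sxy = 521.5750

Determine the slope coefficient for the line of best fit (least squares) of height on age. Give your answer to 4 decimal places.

b = Sxy/Sxx = 521.575/57.0283 = 9.145898

9.1459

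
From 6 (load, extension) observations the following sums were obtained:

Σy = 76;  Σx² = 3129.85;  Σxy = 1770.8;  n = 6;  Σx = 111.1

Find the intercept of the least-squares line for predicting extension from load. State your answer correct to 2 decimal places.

6.39

Sxx = Σx² − (Σx)²/n = 3129.85 − 2057.201667 = 1072.648333
Sxy = Σxy − (Σx)(Σy)/n = 1770.8 − 1407.266667 = 363.533333
b = Sxy/Sxx = 363.533333/1072.648333 = 0.338912
a = ȳ − b·x̄ = 12.666667 − 0.338912·18.516667 = 6.391147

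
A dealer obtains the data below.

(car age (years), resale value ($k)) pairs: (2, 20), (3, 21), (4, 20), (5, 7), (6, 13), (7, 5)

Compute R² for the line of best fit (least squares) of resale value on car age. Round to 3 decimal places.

n = 6, Σx = 27, Σy = 86, Σxy = 331, Σx² = 139, Σy² = 1484
Sxx = Σx² − (Σx)²/n = 139 − 121.5 = 17.5
Sxy = Σxy − (Σx)(Σy)/n = 331 − 387 = -56
Syy = Σy² − (Σy)²/n = 1484 − 1232.666667 = 251.333333
R² = Sxy²/(Sxx·Syy) = (-56)²/(17.5·251.333333) = 0.712997

0.713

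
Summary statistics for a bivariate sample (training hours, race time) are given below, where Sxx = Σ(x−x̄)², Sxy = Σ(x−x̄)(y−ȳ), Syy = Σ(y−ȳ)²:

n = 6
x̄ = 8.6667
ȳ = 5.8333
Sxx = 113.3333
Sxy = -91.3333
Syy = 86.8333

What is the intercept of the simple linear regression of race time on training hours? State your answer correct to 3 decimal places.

12.818

b = Sxy/Sxx = -91.3333/113.3333 = -0.805882
a = ȳ − b·x̄ = 5.8333 − (-0.805882)·8.6667 = 12.817640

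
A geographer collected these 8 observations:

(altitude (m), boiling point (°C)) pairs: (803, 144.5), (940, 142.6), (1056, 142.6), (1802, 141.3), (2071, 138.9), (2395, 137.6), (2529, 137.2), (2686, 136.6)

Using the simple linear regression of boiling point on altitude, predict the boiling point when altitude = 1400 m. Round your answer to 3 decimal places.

141.636

n = 8, Σx = 14282, Σy = 1121.3, Σxy = 1986386, Σx² = 29526252
Sxx = Σx² − (Σx)²/n = 29526252 − 25496940.5 = 4029311.5
Sxy = Σxy − (Σx)(Σy)/n = 1986386 − 2001800.825 = -15414.825
b = Sxy/Sxx = -15414.825/4029311.5 = -0.003826
a = ȳ − b·x̄ = 140.1625 − (-0.003826)·1785.25 = 146.992281
ŷ(1400) = a + b·1400 = 146.992281 + (-0.003826)·1400 = 141.636340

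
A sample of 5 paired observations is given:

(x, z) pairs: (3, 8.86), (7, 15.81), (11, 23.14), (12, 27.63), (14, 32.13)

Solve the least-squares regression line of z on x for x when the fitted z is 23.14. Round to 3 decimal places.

n = 5, Σx = 47, Σy = 107.57, Σxy = 1173.17, Σx² = 519
Sxx = Σx² − (Σx)²/n = 519 − 441.8 = 77.2
Sxy = Σxy − (Σx)(Σy)/n = 1173.17 − 1011.158 = 162.012
b = Sxy/Sxx = 162.012/77.2 = 2.098601
a = ȳ − b·x̄ = 21.514 − 2.098601·9.4 = 1.787150
Set a + b·x = 23.14: x = (23.14 − 1.787150) / 2.098601 = 10.174802

10.175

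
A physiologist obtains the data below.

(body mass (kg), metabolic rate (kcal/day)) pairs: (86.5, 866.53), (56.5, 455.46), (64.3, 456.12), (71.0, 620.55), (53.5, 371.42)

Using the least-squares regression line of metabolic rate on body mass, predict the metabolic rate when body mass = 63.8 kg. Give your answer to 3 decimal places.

n = 5, Σx = 331.8, Σy = 2770.08, Σxy = 193946.871, Σx² = 22712.24
Sxx = Σx² − (Σx)²/n = 22712.24 − 22018.248 = 693.992
Sxy = Σxy − (Σx)(Σy)/n = 193946.871 − 183822.5088 = 10124.3622
b = Sxy/Sxx = 10124.3622/693.992 = 14.588586
a = ȳ − b·x̄ = 554.016 − 14.588586·66.36 = -414.082588
ŷ(63.8) = a + b·63.8 = -414.082588 + 14.588586·63.8 = 516.669219

516.669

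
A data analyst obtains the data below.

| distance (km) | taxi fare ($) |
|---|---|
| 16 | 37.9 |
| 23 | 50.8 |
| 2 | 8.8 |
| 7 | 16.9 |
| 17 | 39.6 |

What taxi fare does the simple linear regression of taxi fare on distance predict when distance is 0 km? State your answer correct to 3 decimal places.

n = 5, Σx = 65, Σy = 154, Σxy = 2583.9, Σx² = 1127
Sxx = Σx² − (Σx)²/n = 1127 − 845 = 282
Sxy = Σxy − (Σx)(Σy)/n = 2583.9 − 2002 = 581.9
b = Sxy/Sxx = 581.9/282 = 2.063475
a = ȳ − b·x̄ = 30.8 − 2.063475·13 = 3.974823
ŷ(0) = a + b·0 = 3.974823 + 2.063475·0 = 3.974823

3.975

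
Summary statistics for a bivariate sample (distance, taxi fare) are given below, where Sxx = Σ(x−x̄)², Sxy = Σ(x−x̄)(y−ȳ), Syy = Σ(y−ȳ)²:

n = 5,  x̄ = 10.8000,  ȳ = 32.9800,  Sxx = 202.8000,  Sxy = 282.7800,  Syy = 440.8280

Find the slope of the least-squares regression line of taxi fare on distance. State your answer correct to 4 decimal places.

1.3944

b = Sxy/Sxx = 282.78/202.8 = 1.394379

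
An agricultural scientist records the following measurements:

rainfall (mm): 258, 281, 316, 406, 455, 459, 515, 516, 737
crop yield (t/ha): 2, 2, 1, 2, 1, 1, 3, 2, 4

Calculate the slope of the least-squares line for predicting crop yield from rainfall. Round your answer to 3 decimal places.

0.004

n = 9, Σx = 3943, Σy = 18, Σxy = 8645, Σx² = 1902573
Sxx = Σx² − (Σx)²/n = 1902573 − 1727472.111111 = 175100.888889
Sxy = Σxy − (Σx)(Σy)/n = 8645 − 7886 = 759
b = Sxy/Sxx = 759/175100.888889 = 0.004335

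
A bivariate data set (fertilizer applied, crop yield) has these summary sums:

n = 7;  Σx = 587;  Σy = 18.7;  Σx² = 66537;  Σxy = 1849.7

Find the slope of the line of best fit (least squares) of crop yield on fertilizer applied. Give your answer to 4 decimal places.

Sxx = Σx² − (Σx)²/n = 66537 − 49224.142857 = 17312.857143
Sxy = Σxy − (Σx)(Σy)/n = 1849.7 − 1568.128571 = 281.571429
b = Sxy/Sxx = 281.571429/17312.857143 = 0.016264

0.0163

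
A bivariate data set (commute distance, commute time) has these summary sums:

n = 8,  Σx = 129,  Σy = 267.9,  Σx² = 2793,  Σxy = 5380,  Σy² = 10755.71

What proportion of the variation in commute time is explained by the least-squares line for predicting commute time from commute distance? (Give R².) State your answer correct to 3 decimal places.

0.883

Sxx = Σx² − (Σx)²/n = 2793 − 2080.125 = 712.875
Sxy = Σxy − (Σx)(Σy)/n = 5380 − 4319.8875 = 1060.1125
Syy = Σy² − (Σy)²/n = 10755.71 − 8971.30125 = 1784.40875
R² = Sxy²/(Sxx·Syy) = (1060.1125)²/(712.875·1784.40875) = 0.883479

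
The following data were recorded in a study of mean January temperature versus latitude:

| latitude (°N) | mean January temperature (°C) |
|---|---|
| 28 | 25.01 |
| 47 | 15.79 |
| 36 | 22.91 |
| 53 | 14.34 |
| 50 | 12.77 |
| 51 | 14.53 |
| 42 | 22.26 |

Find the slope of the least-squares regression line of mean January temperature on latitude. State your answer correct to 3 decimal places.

n = 7, Σx = 307, Σy = 127.61, Σxy = 5341.64, Σx² = 13963
Sxx = Σx² − (Σx)²/n = 13963 − 13464.142857 = 498.857143
Sxy = Σxy − (Σx)(Σy)/n = 5341.64 − 5596.61 = -254.97
b = Sxy/Sxx = -254.97/498.857143 = -0.511108

-0.511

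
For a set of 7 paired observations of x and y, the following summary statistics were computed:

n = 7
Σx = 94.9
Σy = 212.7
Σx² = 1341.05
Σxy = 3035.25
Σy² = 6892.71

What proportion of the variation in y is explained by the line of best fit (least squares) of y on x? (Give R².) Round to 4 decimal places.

Sxx = Σx² − (Σx)²/n = 1341.05 − 1286.572857 = 54.477143
Sxy = Σxy − (Σx)(Σy)/n = 3035.25 − 2883.604286 = 151.645714
Syy = Σy² − (Σy)²/n = 6892.71 − 6463.041429 = 429.668571
R² = Sxy²/(Sxx·Syy) = (151.645714)²/(54.477143·429.668571) = 0.982454

0.9825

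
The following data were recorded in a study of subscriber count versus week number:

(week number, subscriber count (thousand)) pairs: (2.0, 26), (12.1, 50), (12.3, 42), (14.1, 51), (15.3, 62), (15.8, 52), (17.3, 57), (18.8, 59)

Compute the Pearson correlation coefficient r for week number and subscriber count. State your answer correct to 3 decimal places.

n = 8, Σx = 107.7, Σy = 399, Σxy = 5758.2, Σx² = 1636.97, Σy² = 20819
Sxx = Σx² − (Σx)²/n = 1636.97 − 1449.91125 = 187.05875
Sxy = Σxy − (Σx)(Σy)/n = 5758.2 − 5371.5375 = 386.6625
Syy = Σy² − (Σy)²/n = 20819 − 19900.125 = 918.875
r = Sxy/√(Sxx·Syy) = 386.6625/√(171883.608906) = 386.6625/414.588481 = 0.932642

0.933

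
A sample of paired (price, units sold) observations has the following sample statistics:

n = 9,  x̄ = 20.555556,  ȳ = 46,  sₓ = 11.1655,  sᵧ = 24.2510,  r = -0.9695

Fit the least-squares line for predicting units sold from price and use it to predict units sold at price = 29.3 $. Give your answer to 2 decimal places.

27.59

b = r · sᵧ/sₓ = -0.9695 · 24.251/11.1655 = -2.105714
a = ȳ − b·x̄ = 46 − (-2.105714)·20.555556 = 89.284113
ŷ(29.3) = a + b·29.3 = 89.284113 + (-2.105714)·29.3 = 27.586706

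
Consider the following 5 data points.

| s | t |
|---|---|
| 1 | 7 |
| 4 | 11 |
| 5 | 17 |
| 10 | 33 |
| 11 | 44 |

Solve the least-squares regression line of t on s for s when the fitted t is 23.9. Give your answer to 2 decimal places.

n = 5, Σx = 31, Σy = 112, Σxy = 950, Σx² = 263
Sxx = Σx² − (Σx)²/n = 263 − 192.2 = 70.8
Sxy = Σxy − (Σx)(Σy)/n = 950 − 694.4 = 255.6
b = Sxy/Sxx = 255.6/70.8 = 3.610169
a = ȳ − b·x̄ = 22.4 − 3.610169·6.2 = 0.016949
Set a + b·x = 23.9: x = (23.9 − 0.016949) / 3.610169 = 6.615493

6.62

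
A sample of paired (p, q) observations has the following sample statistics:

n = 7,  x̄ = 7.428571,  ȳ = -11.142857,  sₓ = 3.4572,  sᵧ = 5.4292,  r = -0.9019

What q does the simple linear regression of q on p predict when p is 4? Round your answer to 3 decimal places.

-6.287

b = r · sᵧ/sₓ = -0.9019 · 5.4292/3.4572 = -1.416347
a = ȳ − b·x̄ = -11.142857 − (-1.416347)·7.428571 = -0.621421
ŷ(4) = a + b·4 = -0.621421 + (-1.416347)·4 = -6.286810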